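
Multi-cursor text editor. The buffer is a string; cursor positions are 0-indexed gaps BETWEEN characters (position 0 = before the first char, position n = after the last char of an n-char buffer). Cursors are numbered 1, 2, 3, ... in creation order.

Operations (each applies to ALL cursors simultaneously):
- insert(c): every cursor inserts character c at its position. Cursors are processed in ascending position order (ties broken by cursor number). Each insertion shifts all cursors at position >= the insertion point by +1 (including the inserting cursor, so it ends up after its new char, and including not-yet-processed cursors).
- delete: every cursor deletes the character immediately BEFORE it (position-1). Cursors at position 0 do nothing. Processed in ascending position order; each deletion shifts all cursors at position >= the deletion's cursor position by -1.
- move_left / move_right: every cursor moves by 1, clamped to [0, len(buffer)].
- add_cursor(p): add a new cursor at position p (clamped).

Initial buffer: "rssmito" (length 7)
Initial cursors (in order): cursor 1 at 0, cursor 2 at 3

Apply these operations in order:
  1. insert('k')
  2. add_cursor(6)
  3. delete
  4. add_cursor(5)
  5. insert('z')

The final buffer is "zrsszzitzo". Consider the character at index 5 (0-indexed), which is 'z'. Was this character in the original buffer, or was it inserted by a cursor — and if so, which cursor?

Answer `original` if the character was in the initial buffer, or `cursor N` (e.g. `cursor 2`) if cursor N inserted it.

Answer: cursor 3

Derivation:
After op 1 (insert('k')): buffer="krsskmito" (len 9), cursors c1@1 c2@5, authorship 1...2....
After op 2 (add_cursor(6)): buffer="krsskmito" (len 9), cursors c1@1 c2@5 c3@6, authorship 1...2....
After op 3 (delete): buffer="rssito" (len 6), cursors c1@0 c2@3 c3@3, authorship ......
After op 4 (add_cursor(5)): buffer="rssito" (len 6), cursors c1@0 c2@3 c3@3 c4@5, authorship ......
After op 5 (insert('z')): buffer="zrsszzitzo" (len 10), cursors c1@1 c2@6 c3@6 c4@9, authorship 1...23..4.
Authorship (.=original, N=cursor N): 1 . . . 2 3 . . 4 .
Index 5: author = 3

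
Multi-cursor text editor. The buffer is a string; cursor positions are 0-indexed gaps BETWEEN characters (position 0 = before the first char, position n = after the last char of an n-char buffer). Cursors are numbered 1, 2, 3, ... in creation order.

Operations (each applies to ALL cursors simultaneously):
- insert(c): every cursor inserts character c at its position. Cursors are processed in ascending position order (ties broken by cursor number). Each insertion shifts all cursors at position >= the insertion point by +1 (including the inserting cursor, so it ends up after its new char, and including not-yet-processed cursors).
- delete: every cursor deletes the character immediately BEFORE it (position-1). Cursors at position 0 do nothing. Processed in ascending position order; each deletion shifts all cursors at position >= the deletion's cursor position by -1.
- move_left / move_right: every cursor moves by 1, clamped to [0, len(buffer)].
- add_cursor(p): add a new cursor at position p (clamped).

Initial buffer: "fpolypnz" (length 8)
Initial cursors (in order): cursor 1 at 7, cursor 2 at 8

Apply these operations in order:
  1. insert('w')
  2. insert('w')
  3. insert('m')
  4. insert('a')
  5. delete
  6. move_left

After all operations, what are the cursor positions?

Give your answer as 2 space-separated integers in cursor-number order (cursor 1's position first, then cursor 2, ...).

After op 1 (insert('w')): buffer="fpolypnwzw" (len 10), cursors c1@8 c2@10, authorship .......1.2
After op 2 (insert('w')): buffer="fpolypnwwzww" (len 12), cursors c1@9 c2@12, authorship .......11.22
After op 3 (insert('m')): buffer="fpolypnwwmzwwm" (len 14), cursors c1@10 c2@14, authorship .......111.222
After op 4 (insert('a')): buffer="fpolypnwwmazwwma" (len 16), cursors c1@11 c2@16, authorship .......1111.2222
After op 5 (delete): buffer="fpolypnwwmzwwm" (len 14), cursors c1@10 c2@14, authorship .......111.222
After op 6 (move_left): buffer="fpolypnwwmzwwm" (len 14), cursors c1@9 c2@13, authorship .......111.222

Answer: 9 13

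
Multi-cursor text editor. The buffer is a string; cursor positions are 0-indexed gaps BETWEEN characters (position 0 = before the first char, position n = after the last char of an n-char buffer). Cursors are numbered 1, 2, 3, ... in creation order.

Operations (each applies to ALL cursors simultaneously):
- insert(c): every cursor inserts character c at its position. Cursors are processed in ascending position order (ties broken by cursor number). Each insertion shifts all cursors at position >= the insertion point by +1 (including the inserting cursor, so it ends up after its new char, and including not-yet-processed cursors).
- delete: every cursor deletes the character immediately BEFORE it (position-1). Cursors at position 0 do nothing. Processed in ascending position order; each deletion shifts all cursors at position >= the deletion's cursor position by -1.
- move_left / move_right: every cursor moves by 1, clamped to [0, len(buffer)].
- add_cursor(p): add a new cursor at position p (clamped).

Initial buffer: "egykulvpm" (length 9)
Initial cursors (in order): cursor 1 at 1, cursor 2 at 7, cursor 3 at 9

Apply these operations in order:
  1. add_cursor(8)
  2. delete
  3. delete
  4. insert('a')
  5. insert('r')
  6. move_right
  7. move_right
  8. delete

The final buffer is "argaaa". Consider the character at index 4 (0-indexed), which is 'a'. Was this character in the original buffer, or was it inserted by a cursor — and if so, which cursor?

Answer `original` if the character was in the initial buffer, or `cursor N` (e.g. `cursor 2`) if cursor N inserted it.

After op 1 (add_cursor(8)): buffer="egykulvpm" (len 9), cursors c1@1 c2@7 c4@8 c3@9, authorship .........
After op 2 (delete): buffer="gykul" (len 5), cursors c1@0 c2@5 c3@5 c4@5, authorship .....
After op 3 (delete): buffer="gy" (len 2), cursors c1@0 c2@2 c3@2 c4@2, authorship ..
After op 4 (insert('a')): buffer="agyaaa" (len 6), cursors c1@1 c2@6 c3@6 c4@6, authorship 1..234
After op 5 (insert('r')): buffer="argyaaarrr" (len 10), cursors c1@2 c2@10 c3@10 c4@10, authorship 11..234234
After op 6 (move_right): buffer="argyaaarrr" (len 10), cursors c1@3 c2@10 c3@10 c4@10, authorship 11..234234
After op 7 (move_right): buffer="argyaaarrr" (len 10), cursors c1@4 c2@10 c3@10 c4@10, authorship 11..234234
After op 8 (delete): buffer="argaaa" (len 6), cursors c1@3 c2@6 c3@6 c4@6, authorship 11.234
Authorship (.=original, N=cursor N): 1 1 . 2 3 4
Index 4: author = 3

Answer: cursor 3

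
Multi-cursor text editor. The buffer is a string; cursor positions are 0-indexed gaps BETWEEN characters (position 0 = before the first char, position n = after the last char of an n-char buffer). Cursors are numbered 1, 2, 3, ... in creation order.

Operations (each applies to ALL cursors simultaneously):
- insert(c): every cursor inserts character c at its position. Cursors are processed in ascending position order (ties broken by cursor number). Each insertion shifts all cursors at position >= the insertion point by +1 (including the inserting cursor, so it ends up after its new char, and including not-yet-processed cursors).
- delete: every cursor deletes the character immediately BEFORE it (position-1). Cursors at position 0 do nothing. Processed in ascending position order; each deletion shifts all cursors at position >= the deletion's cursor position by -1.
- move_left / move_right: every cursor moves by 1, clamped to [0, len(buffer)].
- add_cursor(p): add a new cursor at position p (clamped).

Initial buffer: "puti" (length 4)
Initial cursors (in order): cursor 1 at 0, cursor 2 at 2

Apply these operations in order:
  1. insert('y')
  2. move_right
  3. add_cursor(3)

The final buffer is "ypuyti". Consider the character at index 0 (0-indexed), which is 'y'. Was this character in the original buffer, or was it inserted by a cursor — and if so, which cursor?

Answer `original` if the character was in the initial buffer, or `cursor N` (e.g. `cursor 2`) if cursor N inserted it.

Answer: cursor 1

Derivation:
After op 1 (insert('y')): buffer="ypuyti" (len 6), cursors c1@1 c2@4, authorship 1..2..
After op 2 (move_right): buffer="ypuyti" (len 6), cursors c1@2 c2@5, authorship 1..2..
After op 3 (add_cursor(3)): buffer="ypuyti" (len 6), cursors c1@2 c3@3 c2@5, authorship 1..2..
Authorship (.=original, N=cursor N): 1 . . 2 . .
Index 0: author = 1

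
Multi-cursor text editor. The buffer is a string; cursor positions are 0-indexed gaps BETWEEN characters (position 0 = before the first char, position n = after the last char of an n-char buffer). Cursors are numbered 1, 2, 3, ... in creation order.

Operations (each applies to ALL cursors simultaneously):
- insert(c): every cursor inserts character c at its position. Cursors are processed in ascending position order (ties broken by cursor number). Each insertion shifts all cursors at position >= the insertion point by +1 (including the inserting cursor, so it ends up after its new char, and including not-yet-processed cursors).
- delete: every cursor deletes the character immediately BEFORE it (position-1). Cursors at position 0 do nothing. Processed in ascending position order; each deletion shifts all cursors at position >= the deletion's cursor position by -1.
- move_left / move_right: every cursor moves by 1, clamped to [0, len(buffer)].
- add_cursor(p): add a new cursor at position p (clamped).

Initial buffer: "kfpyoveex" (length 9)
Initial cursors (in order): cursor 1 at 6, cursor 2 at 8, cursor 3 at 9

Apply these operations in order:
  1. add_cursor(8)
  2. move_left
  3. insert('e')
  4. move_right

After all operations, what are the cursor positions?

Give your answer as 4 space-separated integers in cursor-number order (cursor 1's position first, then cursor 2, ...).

After op 1 (add_cursor(8)): buffer="kfpyoveex" (len 9), cursors c1@6 c2@8 c4@8 c3@9, authorship .........
After op 2 (move_left): buffer="kfpyoveex" (len 9), cursors c1@5 c2@7 c4@7 c3@8, authorship .........
After op 3 (insert('e')): buffer="kfpyoeveeeeex" (len 13), cursors c1@6 c2@10 c4@10 c3@12, authorship .....1..24.3.
After op 4 (move_right): buffer="kfpyoeveeeeex" (len 13), cursors c1@7 c2@11 c4@11 c3@13, authorship .....1..24.3.

Answer: 7 11 13 11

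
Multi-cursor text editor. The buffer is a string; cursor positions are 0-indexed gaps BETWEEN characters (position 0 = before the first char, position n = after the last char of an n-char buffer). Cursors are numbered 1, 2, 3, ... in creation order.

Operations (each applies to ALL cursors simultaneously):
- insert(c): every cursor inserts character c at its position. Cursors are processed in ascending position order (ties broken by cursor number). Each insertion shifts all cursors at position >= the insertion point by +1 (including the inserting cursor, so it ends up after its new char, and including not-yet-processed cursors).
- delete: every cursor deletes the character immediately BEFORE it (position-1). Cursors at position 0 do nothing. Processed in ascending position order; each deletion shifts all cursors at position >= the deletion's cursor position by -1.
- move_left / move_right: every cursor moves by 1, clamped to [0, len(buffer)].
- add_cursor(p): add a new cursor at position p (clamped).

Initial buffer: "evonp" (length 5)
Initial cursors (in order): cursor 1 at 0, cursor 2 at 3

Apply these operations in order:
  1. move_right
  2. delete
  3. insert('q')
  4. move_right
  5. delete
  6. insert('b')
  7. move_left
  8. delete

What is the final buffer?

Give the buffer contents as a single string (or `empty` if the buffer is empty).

Answer: bob

Derivation:
After op 1 (move_right): buffer="evonp" (len 5), cursors c1@1 c2@4, authorship .....
After op 2 (delete): buffer="vop" (len 3), cursors c1@0 c2@2, authorship ...
After op 3 (insert('q')): buffer="qvoqp" (len 5), cursors c1@1 c2@4, authorship 1..2.
After op 4 (move_right): buffer="qvoqp" (len 5), cursors c1@2 c2@5, authorship 1..2.
After op 5 (delete): buffer="qoq" (len 3), cursors c1@1 c2@3, authorship 1.2
After op 6 (insert('b')): buffer="qboqb" (len 5), cursors c1@2 c2@5, authorship 11.22
After op 7 (move_left): buffer="qboqb" (len 5), cursors c1@1 c2@4, authorship 11.22
After op 8 (delete): buffer="bob" (len 3), cursors c1@0 c2@2, authorship 1.2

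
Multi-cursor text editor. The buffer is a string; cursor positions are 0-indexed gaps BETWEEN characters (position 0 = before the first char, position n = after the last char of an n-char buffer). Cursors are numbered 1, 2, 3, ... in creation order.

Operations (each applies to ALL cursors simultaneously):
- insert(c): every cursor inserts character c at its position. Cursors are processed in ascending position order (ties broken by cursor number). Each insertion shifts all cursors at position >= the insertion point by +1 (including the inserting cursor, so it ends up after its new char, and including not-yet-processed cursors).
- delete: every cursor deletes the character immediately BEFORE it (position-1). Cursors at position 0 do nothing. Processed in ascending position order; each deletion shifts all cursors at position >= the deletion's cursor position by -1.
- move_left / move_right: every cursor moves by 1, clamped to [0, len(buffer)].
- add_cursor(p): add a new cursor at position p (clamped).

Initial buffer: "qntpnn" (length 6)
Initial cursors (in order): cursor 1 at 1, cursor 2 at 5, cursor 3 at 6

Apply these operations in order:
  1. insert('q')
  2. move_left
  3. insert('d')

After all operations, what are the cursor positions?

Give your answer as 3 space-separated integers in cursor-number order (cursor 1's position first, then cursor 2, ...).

Answer: 2 8 11

Derivation:
After op 1 (insert('q')): buffer="qqntpnqnq" (len 9), cursors c1@2 c2@7 c3@9, authorship .1....2.3
After op 2 (move_left): buffer="qqntpnqnq" (len 9), cursors c1@1 c2@6 c3@8, authorship .1....2.3
After op 3 (insert('d')): buffer="qdqntpndqndq" (len 12), cursors c1@2 c2@8 c3@11, authorship .11....22.33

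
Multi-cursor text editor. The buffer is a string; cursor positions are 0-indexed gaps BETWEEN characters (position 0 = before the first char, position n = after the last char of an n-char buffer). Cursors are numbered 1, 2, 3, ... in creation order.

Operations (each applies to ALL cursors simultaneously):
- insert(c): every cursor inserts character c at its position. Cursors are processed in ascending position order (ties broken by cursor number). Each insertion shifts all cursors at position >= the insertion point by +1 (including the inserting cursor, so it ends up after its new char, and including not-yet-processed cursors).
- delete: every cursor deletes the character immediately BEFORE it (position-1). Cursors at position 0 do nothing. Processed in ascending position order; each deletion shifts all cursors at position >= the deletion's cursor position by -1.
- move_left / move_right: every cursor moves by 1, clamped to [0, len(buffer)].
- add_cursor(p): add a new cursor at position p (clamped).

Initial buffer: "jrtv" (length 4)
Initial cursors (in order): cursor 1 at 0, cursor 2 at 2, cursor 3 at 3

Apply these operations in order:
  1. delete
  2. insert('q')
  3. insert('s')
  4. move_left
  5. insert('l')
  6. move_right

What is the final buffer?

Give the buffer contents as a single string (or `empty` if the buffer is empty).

After op 1 (delete): buffer="jv" (len 2), cursors c1@0 c2@1 c3@1, authorship ..
After op 2 (insert('q')): buffer="qjqqv" (len 5), cursors c1@1 c2@4 c3@4, authorship 1.23.
After op 3 (insert('s')): buffer="qsjqqssv" (len 8), cursors c1@2 c2@7 c3@7, authorship 11.2323.
After op 4 (move_left): buffer="qsjqqssv" (len 8), cursors c1@1 c2@6 c3@6, authorship 11.2323.
After op 5 (insert('l')): buffer="qlsjqqsllsv" (len 11), cursors c1@2 c2@9 c3@9, authorship 111.232233.
After op 6 (move_right): buffer="qlsjqqsllsv" (len 11), cursors c1@3 c2@10 c3@10, authorship 111.232233.

Answer: qlsjqqsllsv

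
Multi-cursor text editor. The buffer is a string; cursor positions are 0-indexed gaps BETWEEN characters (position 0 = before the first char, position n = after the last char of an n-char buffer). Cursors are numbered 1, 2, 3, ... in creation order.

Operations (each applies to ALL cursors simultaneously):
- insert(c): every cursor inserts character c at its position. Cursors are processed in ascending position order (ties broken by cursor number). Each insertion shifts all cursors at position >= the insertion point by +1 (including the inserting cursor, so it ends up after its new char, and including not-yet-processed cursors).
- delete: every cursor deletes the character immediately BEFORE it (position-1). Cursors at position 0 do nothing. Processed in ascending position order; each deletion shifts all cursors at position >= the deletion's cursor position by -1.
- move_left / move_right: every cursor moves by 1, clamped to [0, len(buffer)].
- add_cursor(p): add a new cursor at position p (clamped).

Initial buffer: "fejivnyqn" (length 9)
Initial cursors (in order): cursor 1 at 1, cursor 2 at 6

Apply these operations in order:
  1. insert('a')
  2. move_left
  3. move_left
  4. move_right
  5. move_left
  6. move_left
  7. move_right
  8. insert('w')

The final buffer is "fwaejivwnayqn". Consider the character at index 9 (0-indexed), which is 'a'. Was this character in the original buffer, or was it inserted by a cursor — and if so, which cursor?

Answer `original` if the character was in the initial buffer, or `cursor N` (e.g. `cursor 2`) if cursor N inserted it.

Answer: cursor 2

Derivation:
After op 1 (insert('a')): buffer="faejivnayqn" (len 11), cursors c1@2 c2@8, authorship .1.....2...
After op 2 (move_left): buffer="faejivnayqn" (len 11), cursors c1@1 c2@7, authorship .1.....2...
After op 3 (move_left): buffer="faejivnayqn" (len 11), cursors c1@0 c2@6, authorship .1.....2...
After op 4 (move_right): buffer="faejivnayqn" (len 11), cursors c1@1 c2@7, authorship .1.....2...
After op 5 (move_left): buffer="faejivnayqn" (len 11), cursors c1@0 c2@6, authorship .1.....2...
After op 6 (move_left): buffer="faejivnayqn" (len 11), cursors c1@0 c2@5, authorship .1.....2...
After op 7 (move_right): buffer="faejivnayqn" (len 11), cursors c1@1 c2@6, authorship .1.....2...
After op 8 (insert('w')): buffer="fwaejivwnayqn" (len 13), cursors c1@2 c2@8, authorship .11....2.2...
Authorship (.=original, N=cursor N): . 1 1 . . . . 2 . 2 . . .
Index 9: author = 2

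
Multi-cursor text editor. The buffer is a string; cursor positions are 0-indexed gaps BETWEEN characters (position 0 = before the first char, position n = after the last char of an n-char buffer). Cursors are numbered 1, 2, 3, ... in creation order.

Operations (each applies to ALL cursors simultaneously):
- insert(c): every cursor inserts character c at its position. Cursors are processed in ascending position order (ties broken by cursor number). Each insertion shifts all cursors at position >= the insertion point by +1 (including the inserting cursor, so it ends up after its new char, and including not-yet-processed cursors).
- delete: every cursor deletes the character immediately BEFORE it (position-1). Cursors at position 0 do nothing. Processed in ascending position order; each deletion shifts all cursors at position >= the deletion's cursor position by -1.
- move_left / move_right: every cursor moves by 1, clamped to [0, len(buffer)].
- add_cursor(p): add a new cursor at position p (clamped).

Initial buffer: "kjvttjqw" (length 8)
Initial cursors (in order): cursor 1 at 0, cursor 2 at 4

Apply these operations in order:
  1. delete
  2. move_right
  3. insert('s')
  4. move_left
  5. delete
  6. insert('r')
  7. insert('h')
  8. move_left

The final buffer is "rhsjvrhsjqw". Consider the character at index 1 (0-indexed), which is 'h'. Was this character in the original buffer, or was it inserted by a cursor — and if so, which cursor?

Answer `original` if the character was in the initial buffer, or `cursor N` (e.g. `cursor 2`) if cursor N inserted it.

After op 1 (delete): buffer="kjvtjqw" (len 7), cursors c1@0 c2@3, authorship .......
After op 2 (move_right): buffer="kjvtjqw" (len 7), cursors c1@1 c2@4, authorship .......
After op 3 (insert('s')): buffer="ksjvtsjqw" (len 9), cursors c1@2 c2@6, authorship .1...2...
After op 4 (move_left): buffer="ksjvtsjqw" (len 9), cursors c1@1 c2@5, authorship .1...2...
After op 5 (delete): buffer="sjvsjqw" (len 7), cursors c1@0 c2@3, authorship 1..2...
After op 6 (insert('r')): buffer="rsjvrsjqw" (len 9), cursors c1@1 c2@5, authorship 11..22...
After op 7 (insert('h')): buffer="rhsjvrhsjqw" (len 11), cursors c1@2 c2@7, authorship 111..222...
After op 8 (move_left): buffer="rhsjvrhsjqw" (len 11), cursors c1@1 c2@6, authorship 111..222...
Authorship (.=original, N=cursor N): 1 1 1 . . 2 2 2 . . .
Index 1: author = 1

Answer: cursor 1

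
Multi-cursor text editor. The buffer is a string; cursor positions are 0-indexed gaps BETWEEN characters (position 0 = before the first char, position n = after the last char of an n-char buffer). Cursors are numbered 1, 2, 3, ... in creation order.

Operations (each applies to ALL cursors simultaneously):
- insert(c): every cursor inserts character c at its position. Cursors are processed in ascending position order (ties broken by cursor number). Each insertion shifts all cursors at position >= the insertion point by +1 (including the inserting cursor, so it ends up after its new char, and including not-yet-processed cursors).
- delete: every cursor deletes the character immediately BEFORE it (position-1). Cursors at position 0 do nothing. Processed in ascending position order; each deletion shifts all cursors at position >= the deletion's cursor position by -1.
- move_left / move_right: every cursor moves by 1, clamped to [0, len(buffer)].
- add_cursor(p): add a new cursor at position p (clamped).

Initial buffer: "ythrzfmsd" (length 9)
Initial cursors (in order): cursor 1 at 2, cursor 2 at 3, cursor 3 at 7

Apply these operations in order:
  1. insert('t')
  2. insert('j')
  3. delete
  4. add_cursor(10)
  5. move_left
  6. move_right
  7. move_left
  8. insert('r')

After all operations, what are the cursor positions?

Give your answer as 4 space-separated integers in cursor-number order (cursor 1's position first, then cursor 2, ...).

After op 1 (insert('t')): buffer="ytthtrzfmtsd" (len 12), cursors c1@3 c2@5 c3@10, authorship ..1.2....3..
After op 2 (insert('j')): buffer="yttjhtjrzfmtjsd" (len 15), cursors c1@4 c2@7 c3@13, authorship ..11.22....33..
After op 3 (delete): buffer="ytthtrzfmtsd" (len 12), cursors c1@3 c2@5 c3@10, authorship ..1.2....3..
After op 4 (add_cursor(10)): buffer="ytthtrzfmtsd" (len 12), cursors c1@3 c2@5 c3@10 c4@10, authorship ..1.2....3..
After op 5 (move_left): buffer="ytthtrzfmtsd" (len 12), cursors c1@2 c2@4 c3@9 c4@9, authorship ..1.2....3..
After op 6 (move_right): buffer="ytthtrzfmtsd" (len 12), cursors c1@3 c2@5 c3@10 c4@10, authorship ..1.2....3..
After op 7 (move_left): buffer="ytthtrzfmtsd" (len 12), cursors c1@2 c2@4 c3@9 c4@9, authorship ..1.2....3..
After op 8 (insert('r')): buffer="ytrthrtrzfmrrtsd" (len 16), cursors c1@3 c2@6 c3@13 c4@13, authorship ..11.22....343..

Answer: 3 6 13 13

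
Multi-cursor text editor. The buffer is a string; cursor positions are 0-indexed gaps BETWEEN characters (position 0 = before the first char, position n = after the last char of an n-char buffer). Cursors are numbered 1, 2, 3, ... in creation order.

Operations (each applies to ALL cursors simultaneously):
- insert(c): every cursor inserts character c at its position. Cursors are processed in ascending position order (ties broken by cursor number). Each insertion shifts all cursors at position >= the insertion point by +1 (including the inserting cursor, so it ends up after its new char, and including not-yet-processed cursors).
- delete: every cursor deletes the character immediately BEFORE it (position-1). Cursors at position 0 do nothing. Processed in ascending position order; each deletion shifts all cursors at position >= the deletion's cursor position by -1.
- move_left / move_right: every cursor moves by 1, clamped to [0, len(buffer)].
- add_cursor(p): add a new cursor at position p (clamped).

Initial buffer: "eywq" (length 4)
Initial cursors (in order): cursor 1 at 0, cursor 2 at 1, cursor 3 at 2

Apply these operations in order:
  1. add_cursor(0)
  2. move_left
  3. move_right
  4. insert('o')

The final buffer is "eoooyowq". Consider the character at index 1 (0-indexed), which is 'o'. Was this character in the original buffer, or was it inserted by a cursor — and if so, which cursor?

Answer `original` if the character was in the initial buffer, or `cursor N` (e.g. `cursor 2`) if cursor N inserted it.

After op 1 (add_cursor(0)): buffer="eywq" (len 4), cursors c1@0 c4@0 c2@1 c3@2, authorship ....
After op 2 (move_left): buffer="eywq" (len 4), cursors c1@0 c2@0 c4@0 c3@1, authorship ....
After op 3 (move_right): buffer="eywq" (len 4), cursors c1@1 c2@1 c4@1 c3@2, authorship ....
After op 4 (insert('o')): buffer="eoooyowq" (len 8), cursors c1@4 c2@4 c4@4 c3@6, authorship .124.3..
Authorship (.=original, N=cursor N): . 1 2 4 . 3 . .
Index 1: author = 1

Answer: cursor 1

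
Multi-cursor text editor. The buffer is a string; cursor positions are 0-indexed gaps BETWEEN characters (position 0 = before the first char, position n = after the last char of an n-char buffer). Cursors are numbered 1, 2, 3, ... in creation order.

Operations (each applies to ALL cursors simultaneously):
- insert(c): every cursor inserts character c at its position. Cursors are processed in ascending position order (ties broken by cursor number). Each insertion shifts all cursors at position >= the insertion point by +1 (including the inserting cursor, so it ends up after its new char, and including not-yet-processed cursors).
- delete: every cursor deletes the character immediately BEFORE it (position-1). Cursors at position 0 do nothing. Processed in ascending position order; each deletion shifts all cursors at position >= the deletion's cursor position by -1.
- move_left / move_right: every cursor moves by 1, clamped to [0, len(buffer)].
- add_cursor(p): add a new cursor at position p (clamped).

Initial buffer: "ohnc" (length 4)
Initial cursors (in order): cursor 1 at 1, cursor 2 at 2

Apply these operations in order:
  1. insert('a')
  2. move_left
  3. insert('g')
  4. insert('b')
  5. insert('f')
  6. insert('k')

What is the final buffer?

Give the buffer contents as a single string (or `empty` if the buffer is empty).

After op 1 (insert('a')): buffer="oahanc" (len 6), cursors c1@2 c2@4, authorship .1.2..
After op 2 (move_left): buffer="oahanc" (len 6), cursors c1@1 c2@3, authorship .1.2..
After op 3 (insert('g')): buffer="ogahganc" (len 8), cursors c1@2 c2@5, authorship .11.22..
After op 4 (insert('b')): buffer="ogbahgbanc" (len 10), cursors c1@3 c2@7, authorship .111.222..
After op 5 (insert('f')): buffer="ogbfahgbfanc" (len 12), cursors c1@4 c2@9, authorship .1111.2222..
After op 6 (insert('k')): buffer="ogbfkahgbfkanc" (len 14), cursors c1@5 c2@11, authorship .11111.22222..

Answer: ogbfkahgbfkanc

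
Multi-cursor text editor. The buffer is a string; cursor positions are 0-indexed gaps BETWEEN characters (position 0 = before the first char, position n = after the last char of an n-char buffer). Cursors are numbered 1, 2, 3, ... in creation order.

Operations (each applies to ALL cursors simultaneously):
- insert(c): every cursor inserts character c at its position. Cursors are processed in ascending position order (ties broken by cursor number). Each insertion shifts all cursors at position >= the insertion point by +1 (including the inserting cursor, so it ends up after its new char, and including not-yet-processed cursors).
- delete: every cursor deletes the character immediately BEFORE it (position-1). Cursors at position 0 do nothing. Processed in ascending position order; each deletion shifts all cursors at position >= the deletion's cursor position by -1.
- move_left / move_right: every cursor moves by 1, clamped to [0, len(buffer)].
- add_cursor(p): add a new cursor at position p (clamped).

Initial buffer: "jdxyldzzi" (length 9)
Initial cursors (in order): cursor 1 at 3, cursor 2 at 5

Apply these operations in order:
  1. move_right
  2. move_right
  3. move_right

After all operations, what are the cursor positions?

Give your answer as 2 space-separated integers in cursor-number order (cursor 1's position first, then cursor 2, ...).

After op 1 (move_right): buffer="jdxyldzzi" (len 9), cursors c1@4 c2@6, authorship .........
After op 2 (move_right): buffer="jdxyldzzi" (len 9), cursors c1@5 c2@7, authorship .........
After op 3 (move_right): buffer="jdxyldzzi" (len 9), cursors c1@6 c2@8, authorship .........

Answer: 6 8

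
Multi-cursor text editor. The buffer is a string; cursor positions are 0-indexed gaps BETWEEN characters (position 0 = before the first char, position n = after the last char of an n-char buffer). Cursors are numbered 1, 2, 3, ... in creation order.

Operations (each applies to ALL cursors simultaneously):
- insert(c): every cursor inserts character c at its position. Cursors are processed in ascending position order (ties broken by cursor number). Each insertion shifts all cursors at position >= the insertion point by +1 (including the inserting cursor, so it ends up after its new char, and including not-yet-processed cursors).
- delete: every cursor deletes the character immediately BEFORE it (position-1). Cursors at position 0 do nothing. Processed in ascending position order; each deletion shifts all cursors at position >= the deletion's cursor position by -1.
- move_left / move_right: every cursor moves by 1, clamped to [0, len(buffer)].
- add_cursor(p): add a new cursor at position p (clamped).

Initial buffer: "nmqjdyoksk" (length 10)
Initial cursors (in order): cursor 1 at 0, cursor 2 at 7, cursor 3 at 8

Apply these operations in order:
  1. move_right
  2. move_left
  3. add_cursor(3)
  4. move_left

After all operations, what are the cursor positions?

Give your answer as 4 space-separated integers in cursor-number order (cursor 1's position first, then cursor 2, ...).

After op 1 (move_right): buffer="nmqjdyoksk" (len 10), cursors c1@1 c2@8 c3@9, authorship ..........
After op 2 (move_left): buffer="nmqjdyoksk" (len 10), cursors c1@0 c2@7 c3@8, authorship ..........
After op 3 (add_cursor(3)): buffer="nmqjdyoksk" (len 10), cursors c1@0 c4@3 c2@7 c3@8, authorship ..........
After op 4 (move_left): buffer="nmqjdyoksk" (len 10), cursors c1@0 c4@2 c2@6 c3@7, authorship ..........

Answer: 0 6 7 2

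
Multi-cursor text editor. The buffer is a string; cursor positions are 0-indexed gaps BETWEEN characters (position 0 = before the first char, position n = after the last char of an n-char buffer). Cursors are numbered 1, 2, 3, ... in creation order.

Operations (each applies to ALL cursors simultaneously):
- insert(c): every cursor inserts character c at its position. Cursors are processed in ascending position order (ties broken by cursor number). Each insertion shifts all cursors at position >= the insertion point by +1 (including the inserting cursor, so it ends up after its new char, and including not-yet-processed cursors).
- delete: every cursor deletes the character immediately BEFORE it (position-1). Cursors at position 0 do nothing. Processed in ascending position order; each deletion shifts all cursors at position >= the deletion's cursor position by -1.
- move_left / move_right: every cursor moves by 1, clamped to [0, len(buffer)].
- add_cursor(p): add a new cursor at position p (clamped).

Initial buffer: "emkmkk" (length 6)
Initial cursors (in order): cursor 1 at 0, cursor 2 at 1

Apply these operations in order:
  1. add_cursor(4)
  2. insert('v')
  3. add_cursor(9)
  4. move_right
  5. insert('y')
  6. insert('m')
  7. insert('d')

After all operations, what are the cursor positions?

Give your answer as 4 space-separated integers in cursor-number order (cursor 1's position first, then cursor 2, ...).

Answer: 5 10 17 21

Derivation:
After op 1 (add_cursor(4)): buffer="emkmkk" (len 6), cursors c1@0 c2@1 c3@4, authorship ......
After op 2 (insert('v')): buffer="vevmkmvkk" (len 9), cursors c1@1 c2@3 c3@7, authorship 1.2...3..
After op 3 (add_cursor(9)): buffer="vevmkmvkk" (len 9), cursors c1@1 c2@3 c3@7 c4@9, authorship 1.2...3..
After op 4 (move_right): buffer="vevmkmvkk" (len 9), cursors c1@2 c2@4 c3@8 c4@9, authorship 1.2...3..
After op 5 (insert('y')): buffer="veyvmykmvkyky" (len 13), cursors c1@3 c2@6 c3@11 c4@13, authorship 1.12.2..3.3.4
After op 6 (insert('m')): buffer="veymvmymkmvkymkym" (len 17), cursors c1@4 c2@8 c3@14 c4@17, authorship 1.112.22..3.33.44
After op 7 (insert('d')): buffer="veymdvmymdkmvkymdkymd" (len 21), cursors c1@5 c2@10 c3@17 c4@21, authorship 1.1112.222..3.333.444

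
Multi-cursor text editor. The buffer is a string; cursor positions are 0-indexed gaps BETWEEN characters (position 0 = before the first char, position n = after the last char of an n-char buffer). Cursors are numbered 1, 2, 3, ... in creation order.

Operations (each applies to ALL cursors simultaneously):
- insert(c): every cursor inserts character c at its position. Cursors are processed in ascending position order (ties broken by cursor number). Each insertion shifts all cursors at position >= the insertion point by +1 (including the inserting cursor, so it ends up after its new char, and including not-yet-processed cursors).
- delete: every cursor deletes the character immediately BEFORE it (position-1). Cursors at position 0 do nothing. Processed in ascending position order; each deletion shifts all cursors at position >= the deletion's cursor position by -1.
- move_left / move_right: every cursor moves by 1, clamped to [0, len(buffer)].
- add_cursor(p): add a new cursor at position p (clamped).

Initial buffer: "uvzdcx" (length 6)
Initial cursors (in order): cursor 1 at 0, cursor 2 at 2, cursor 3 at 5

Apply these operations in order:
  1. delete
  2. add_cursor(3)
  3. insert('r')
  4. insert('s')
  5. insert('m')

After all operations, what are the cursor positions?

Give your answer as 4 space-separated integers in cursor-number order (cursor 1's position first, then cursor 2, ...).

Answer: 3 7 15 15

Derivation:
After op 1 (delete): buffer="uzdx" (len 4), cursors c1@0 c2@1 c3@3, authorship ....
After op 2 (add_cursor(3)): buffer="uzdx" (len 4), cursors c1@0 c2@1 c3@3 c4@3, authorship ....
After op 3 (insert('r')): buffer="rurzdrrx" (len 8), cursors c1@1 c2@3 c3@7 c4@7, authorship 1.2..34.
After op 4 (insert('s')): buffer="rsurszdrrssx" (len 12), cursors c1@2 c2@5 c3@11 c4@11, authorship 11.22..3434.
After op 5 (insert('m')): buffer="rsmursmzdrrssmmx" (len 16), cursors c1@3 c2@7 c3@15 c4@15, authorship 111.222..343434.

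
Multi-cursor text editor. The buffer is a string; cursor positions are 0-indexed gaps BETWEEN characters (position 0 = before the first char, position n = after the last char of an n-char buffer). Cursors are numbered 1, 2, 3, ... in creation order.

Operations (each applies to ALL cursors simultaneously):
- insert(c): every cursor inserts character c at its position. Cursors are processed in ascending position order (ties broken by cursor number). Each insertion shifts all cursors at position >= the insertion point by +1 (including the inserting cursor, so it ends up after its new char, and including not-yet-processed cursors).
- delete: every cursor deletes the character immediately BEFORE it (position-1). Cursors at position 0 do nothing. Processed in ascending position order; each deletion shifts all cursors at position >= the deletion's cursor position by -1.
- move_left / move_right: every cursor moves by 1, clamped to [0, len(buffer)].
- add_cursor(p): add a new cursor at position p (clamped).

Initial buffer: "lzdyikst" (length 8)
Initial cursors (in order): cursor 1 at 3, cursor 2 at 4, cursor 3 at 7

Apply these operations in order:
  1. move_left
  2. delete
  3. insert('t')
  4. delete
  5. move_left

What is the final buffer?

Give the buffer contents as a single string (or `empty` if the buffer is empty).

Answer: lyist

Derivation:
After op 1 (move_left): buffer="lzdyikst" (len 8), cursors c1@2 c2@3 c3@6, authorship ........
After op 2 (delete): buffer="lyist" (len 5), cursors c1@1 c2@1 c3@3, authorship .....
After op 3 (insert('t')): buffer="lttyitst" (len 8), cursors c1@3 c2@3 c3@6, authorship .12..3..
After op 4 (delete): buffer="lyist" (len 5), cursors c1@1 c2@1 c3@3, authorship .....
After op 5 (move_left): buffer="lyist" (len 5), cursors c1@0 c2@0 c3@2, authorship .....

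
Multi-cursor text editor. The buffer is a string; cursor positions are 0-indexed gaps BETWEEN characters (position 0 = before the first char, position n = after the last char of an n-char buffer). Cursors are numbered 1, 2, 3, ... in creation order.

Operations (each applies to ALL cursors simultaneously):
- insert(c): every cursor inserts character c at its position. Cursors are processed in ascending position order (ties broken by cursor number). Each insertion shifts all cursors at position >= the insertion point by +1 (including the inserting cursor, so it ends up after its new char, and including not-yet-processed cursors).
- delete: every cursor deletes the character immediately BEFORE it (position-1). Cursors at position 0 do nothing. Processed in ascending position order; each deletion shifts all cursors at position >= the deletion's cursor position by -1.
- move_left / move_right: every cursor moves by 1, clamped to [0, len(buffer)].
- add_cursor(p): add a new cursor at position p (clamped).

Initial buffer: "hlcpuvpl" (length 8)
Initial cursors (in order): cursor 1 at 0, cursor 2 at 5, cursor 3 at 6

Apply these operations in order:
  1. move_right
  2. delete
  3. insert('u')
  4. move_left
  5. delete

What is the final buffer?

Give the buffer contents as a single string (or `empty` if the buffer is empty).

After op 1 (move_right): buffer="hlcpuvpl" (len 8), cursors c1@1 c2@6 c3@7, authorship ........
After op 2 (delete): buffer="lcpul" (len 5), cursors c1@0 c2@4 c3@4, authorship .....
After op 3 (insert('u')): buffer="ulcpuuul" (len 8), cursors c1@1 c2@7 c3@7, authorship 1....23.
After op 4 (move_left): buffer="ulcpuuul" (len 8), cursors c1@0 c2@6 c3@6, authorship 1....23.
After op 5 (delete): buffer="ulcpul" (len 6), cursors c1@0 c2@4 c3@4, authorship 1...3.

Answer: ulcpul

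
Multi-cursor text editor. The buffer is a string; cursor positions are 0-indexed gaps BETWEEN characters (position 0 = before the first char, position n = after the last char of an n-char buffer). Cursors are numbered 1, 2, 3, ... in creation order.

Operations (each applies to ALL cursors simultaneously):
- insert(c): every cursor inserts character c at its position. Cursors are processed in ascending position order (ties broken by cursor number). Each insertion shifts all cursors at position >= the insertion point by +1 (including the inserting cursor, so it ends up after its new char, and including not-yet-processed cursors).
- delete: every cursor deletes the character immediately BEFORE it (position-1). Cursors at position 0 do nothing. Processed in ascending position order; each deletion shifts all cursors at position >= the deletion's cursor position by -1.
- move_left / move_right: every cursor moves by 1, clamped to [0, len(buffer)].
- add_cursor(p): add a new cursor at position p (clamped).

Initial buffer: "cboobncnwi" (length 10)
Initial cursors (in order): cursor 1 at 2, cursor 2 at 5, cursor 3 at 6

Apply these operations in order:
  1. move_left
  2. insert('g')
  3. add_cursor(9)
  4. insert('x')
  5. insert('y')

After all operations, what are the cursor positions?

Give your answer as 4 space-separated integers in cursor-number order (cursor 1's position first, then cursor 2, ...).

After op 1 (move_left): buffer="cboobncnwi" (len 10), cursors c1@1 c2@4 c3@5, authorship ..........
After op 2 (insert('g')): buffer="cgboogbgncnwi" (len 13), cursors c1@2 c2@6 c3@8, authorship .1...2.3.....
After op 3 (add_cursor(9)): buffer="cgboogbgncnwi" (len 13), cursors c1@2 c2@6 c3@8 c4@9, authorship .1...2.3.....
After op 4 (insert('x')): buffer="cgxboogxbgxnxcnwi" (len 17), cursors c1@3 c2@8 c3@11 c4@13, authorship .11...22.33.4....
After op 5 (insert('y')): buffer="cgxyboogxybgxynxycnwi" (len 21), cursors c1@4 c2@10 c3@14 c4@17, authorship .111...222.333.44....

Answer: 4 10 14 17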